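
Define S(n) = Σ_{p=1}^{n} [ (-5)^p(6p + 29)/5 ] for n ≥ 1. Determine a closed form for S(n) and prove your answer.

S(n) = (-5)^n(n + 5) - 5

We claim S(n) = (-5)^n(n + 5) - 5 for all n ≥ 1.
Base step (n = 1): S(1) = -35, and the closed form gives -35. They agree.
For the inductive step, assume it holds for an arbitrary p ≥ 1, so S(p) = (-5)^p(p + 5) - 5.
Then S(p+1) = S(p) + ((-5)^p(-6p - 35)) = ((-5)^p(p + 5) - 5) + ((-5)^p(-6p - 35)).
Simplifying, S(p+1) = -5(-5)^p·p - 30(-5)^p - 5 = (-5)^(p+1)((p+1) + 5) - 5,
which is the closed form with n = p+1.
This completes the induction.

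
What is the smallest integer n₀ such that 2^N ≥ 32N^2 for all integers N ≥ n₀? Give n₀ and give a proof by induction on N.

At N = 12: 4096 < 4608, so the inequality fails and n₀ ≥ 13. We prove 2^N ≥ 32N^2 for all N ≥ 13.
Base case (N = 13): 2^N = 8192 and 32N^2 = 5408, so 8192 ≥ 5408.
Suppose the result is true for N = m, so 2^m ≥ 32m^2.
Then 2^(m + 1) = 2·(2^m) ≥ 2·(32m^2).
Also, for m ≥ 13 we have 2·(32m^2) ≥ 32(m+1)^2, since 2 ≥ (1 + 1/m)^2 for all m ≥ 13.
Combining, 2^(m + 1) ≥ 32(m+1)^2.
This completes the induction.
Hence the smallest such n₀ is 13.

n₀ = 13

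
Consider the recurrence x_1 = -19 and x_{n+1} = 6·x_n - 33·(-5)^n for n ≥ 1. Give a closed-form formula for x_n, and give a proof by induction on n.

x_n = 3(-5)^n - 4·6^(n - 1)

Computing the first terms: x_1 = -19, x_2 = 51, x_3 = -519. This suggests x_n = 3(-5)^n - 4·6^(n - 1).
Base case (n = 1): the formula gives -19 = -19 = x_1.
Suppose the result is true for n = m, so x_m = 3(-5)^m - 4·6^(m - 1).
Then x_{m+1} = 6·x_m - 33·(-5)^m = 6·(3(-5)^m - 4·6^(m - 1)) - 33·(-5)^m = 3(-5)^(m + 1) - 4·6^m = 3(-5)^(m+1) - 4·6^((m+1) - 1),
which is the claimed formula at n = m+1.
By the principle of mathematical induction, the result holds for all n ≥ 1.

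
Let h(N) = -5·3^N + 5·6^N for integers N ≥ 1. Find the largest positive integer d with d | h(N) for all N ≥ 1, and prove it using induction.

d = 15

Computing the first values: h(1) = 15 and h(2) = 135; gcd(15, 135) = 15, so d ≤ 15.
We prove 15 | -5·3^N + 5·6^N for all N ≥ 1 by induction on N.
For the base case N = 1: h(1) = 15 = 15·(1), so 15 | h(1).
For the inductive step, assume it holds for an arbitrary r ≥ 1, i.e. 15 | h(r). Then
h(r+1) − 6·h(r) = (-5·3^(r+1) + 5·6^(r+1)) − 6·(-5·3^r + 5·6^r) = (-5)·3^r·(3 − 6) = (15)·3^r. Since 15 | h(r) by the inductive hypothesis, 15 | 6·h(r); and 15 | 15 since 15 = 15·1. Therefore 15 | h(r+1).
By induction, the statement is established for all N ≥ 1.
Therefore the largest such d is 15.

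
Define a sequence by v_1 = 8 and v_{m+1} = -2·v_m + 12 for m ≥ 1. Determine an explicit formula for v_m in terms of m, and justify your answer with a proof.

v_m = (-2)^(m + 1) + 4

Computing the first terms: v_1 = 8, v_2 = -4, v_3 = 20. This suggests v_m = (-2)^(m + 1) + 4.
For the base case m = 1: the formula gives 8 = 8 = v_1.
Inductive step: suppose the statement holds for some p ≥ 1, so v_p = (-2)^(p + 1) + 4.
Then v_{p+1} = -2·v_p + 12 = -2·((-2)^(p + 1) + 4) + 12 = (-2)^(p + 2) + 4 = (-2)^((p+1) + 1) + 4,
which is the claimed formula at m = p+1.
This completes the induction.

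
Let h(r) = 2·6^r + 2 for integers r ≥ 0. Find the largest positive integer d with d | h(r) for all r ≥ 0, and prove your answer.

d = 2

Computing the first values: h(0) = 4 and h(1) = 14; gcd(4, 14) = 2, so d ≤ 2.
We prove 2 | 2·6^r + 2 for all r ≥ 0 by induction on r.
Base case (r = 0): h(0) = 4 = 2·(2), so 2 | h(0).
For the inductive step, assume it holds for an arbitrary p ≥ 0, i.e. 2 | h(p). Then
h(p+1) = 2·6^(p+1) + 2 = 6·(2·6^p + 2) - 10 = 6·h(p) - 10. The first term is divisible by 2 by the inductive hypothesis, and -10 is divisible by 2. Hence 2 | h(p+1).
Hence, by induction on r, the claim holds for every r ≥ 0.
Therefore the largest such d is 2.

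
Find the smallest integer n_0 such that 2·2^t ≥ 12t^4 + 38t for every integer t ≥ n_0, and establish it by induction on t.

At t = 19: 1048576 < 1564574, so the inequality fails and n_0 ≥ 20. We prove 2·2^t ≥ 12t^4 + 38t for all t ≥ 20.
Base case (t = 20): 2·2^t = 2097152 and 12t^4 + 38t = 1920760, so 2097152 ≥ 1920760.
Inductive step: suppose the statement holds for some p ≥ 20, so 2·2^p ≥ 12p^4 + 38p.
Then 2·2^(p + 1) = 2·(2·2^p) ≥ 2·(12p^4 + 38p).
Also, for p ≥ 20 we have 2·(12p^4 + 38p) ≥ 12(p+1)^4 + 38(p+1), since 2·(12p^4 + 38p) − (12(p+1)^4 + 38(p+1)) = 12p^4 - 48p^3 - 72p^2 - 10p - 50, which is nonnegative for all p ≥ 20.
Combining, 2·2^(p + 1) ≥ 12(p+1)^4 + 38(p+1).
By the principle of mathematical induction, the result holds for all t ≥ 20.
Hence the smallest such n_0 is 20.

n_0 = 20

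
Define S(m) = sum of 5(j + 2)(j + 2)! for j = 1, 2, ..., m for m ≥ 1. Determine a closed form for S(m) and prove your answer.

We claim S(m) = 5(m + 3)! - 30 for all m ≥ 1.
When m = 1: S(1) = 90, and the closed form gives 90. They agree.
For the inductive step, assume it holds for an arbitrary j ≥ 1, so S(j) = 5(j + 3)! - 30.
Then S(j+1) = S(j) + (5(j + 3)(j + 3)!) = (5(j + 3)! - 30) + (5(j + 3)(j + 3)!).
Simplifying, S(j+1) = 5((j+1) + 3)! - 30,
which is the closed form with m = j+1.
By the principle of mathematical induction, the result holds for all m ≥ 1.

S(m) = 5(m + 3)! - 30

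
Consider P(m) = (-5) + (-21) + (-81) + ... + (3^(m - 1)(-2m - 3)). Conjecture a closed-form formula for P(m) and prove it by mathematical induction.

We claim P(m) = -3^m(m + 1) + 1 for all m ≥ 1.
For the base case m = 1: P(1) = -5, and the closed form gives -5. They agree.
Inductive step: assume the claim holds for m = k, so P(k) = -3^k(k + 1) + 1.
Then P(k+1) = P(k) + (3^k(-2k - 5)) = (-3^k(k + 1) + 1) + (3^k(-2k - 5)).
Simplifying, P(k+1) = -3·3^k·k - 6·3^k + 1 = -3^(k+1)((k+1) + 1) + 1,
which is the closed form with m = k+1.
This completes the induction.

P(m) = -3^m(m + 1) + 1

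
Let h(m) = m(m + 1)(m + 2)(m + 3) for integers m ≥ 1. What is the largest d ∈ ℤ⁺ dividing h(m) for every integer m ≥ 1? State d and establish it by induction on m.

Computing the first values: h(1) = 24 and h(2) = 120; gcd(24, 120) = 24, so d ≤ 24.
We prove 24 | m(m + 1)(m + 2)(m + 3) for all m ≥ 1 by induction on m.
Base step (m = 1): h(1) = 24 = 24·(1), so 24 | h(1).
Inductive step: suppose the statement holds for some k ≥ 1, i.e. 24 | h(k). Then
h(k+1) − h(k) = (k+1)·(k+2)·(k+3)·(k+4) − k·(k+1)·(k+2)·(k+3) = (k+1)·(k+2)·(k+3)·[(k+4) − k] = 4·(k+1)·(k+2)·(k+3). The product of 3 consecutive integers is divisible by (3)! = 6, so h(k+1) − h(k) is divisible by 4·6 = 24. By the inductive hypothesis 24 | h(k), hence 24 | h(k+1).
Hence, by induction on m, the claim holds for every m ≥ 1.
Therefore the largest such d is 24.

d = 24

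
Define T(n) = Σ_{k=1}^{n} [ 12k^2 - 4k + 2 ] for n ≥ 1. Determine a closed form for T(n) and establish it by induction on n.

We claim T(n) = 2n(2n^2 + 2n + 1) for all n ≥ 1.
Base step (n = 1): T(1) = 10, and the closed form gives 10. They agree.
Inductive step: assume the claim holds for n = k, so T(k) = 2k(2k^2 + 2k + 1).
Then T(k+1) = T(k) + (12k^2 + 20k + 10) = (2k(2k^2 + 2k + 1)) + (12k^2 + 20k + 10).
Simplifying, T(k+1) = 2(k + 1)(2k^2 + 6k + 5) = 2(k+1)(2(k+1)^2 + 2(k+1) + 1),
which is the closed form with n = k+1.
By the principle of mathematical induction, the result holds for all n ≥ 1.

T(n) = 2n(2n^2 + 2n + 1)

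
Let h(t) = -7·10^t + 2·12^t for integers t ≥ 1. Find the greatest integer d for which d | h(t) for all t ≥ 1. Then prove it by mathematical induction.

Computing the first values: h(1) = -46 and h(2) = -412; gcd(-46, -412) = 2, so d ≤ 2.
We prove 2 | -7·10^t + 2·12^t for all t ≥ 1 by induction on t.
When t = 1: h(1) = -46 = 2·(-23), so 2 | h(1).
Suppose the result is true for t = j, i.e. 2 | h(j). Then
h(j+1) − 12·h(j) = (-7·10^(j+1) + 2·12^(j+1)) − 12·(-7·10^j + 2·12^j) = (-7)·10^j·(10 − 12) = (14)·10^j. Since 2 | h(j) by the inductive hypothesis, 2 | 12·h(j); and 2 | 14 since 14 = 2·7. Therefore 2 | h(j+1).
By the principle of mathematical induction, the result holds for all t ≥ 1.
Therefore the largest such d is 2.

d = 2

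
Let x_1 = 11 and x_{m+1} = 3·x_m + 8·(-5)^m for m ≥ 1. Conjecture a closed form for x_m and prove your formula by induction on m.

Computing the first terms: x_1 = 11, x_2 = -7, x_3 = 179. This suggests x_m = -(-5)^m + 2·3^m.
For the base case m = 1: the formula gives 11 = 11 = x_1.
Inductive step: assume the claim holds for m = r, so x_r = -(-5)^r + 2·3^r.
Then x_{r+1} = 3·x_r + 8·(-5)^r = 3·(-(-5)^r + 2·3^r) + 8·(-5)^r = -(-5)^(r + 1) + 2·3^(r + 1),
which is the claimed formula at m = r+1.
By the principle of mathematical induction, the result holds for all m ≥ 1.

x_m = -(-5)^m + 2·3^m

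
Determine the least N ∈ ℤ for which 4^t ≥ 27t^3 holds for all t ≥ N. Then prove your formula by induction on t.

At t = 6: 4096 < 5832, so the inequality fails and N ≥ 7. We prove 4^t ≥ 27t^3 for all t ≥ 7.
When t = 7: 4^t = 16384 and 27t^3 = 9261, so 16384 ≥ 9261.
For the inductive step, assume it holds for an arbitrary r ≥ 7, so 4^r ≥ 27r^3.
Then 4^(r + 1) = 4·(4^r) ≥ 4·(27r^3).
Also, for r ≥ 7 we have 4·(27r^3) ≥ 27(r+1)^3, since 4 ≥ (1 + 1/r)^3 for all r ≥ 7.
Combining, 4^(r + 1) ≥ 27(r+1)^3.
Hence, by induction on t, the claim holds for every t ≥ 7.
Hence the smallest such N is 7.

N = 7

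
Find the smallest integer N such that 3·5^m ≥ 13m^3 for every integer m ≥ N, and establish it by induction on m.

At m = 2: 75 < 104, so the inequality fails and N ≥ 3. We prove 3·5^m ≥ 13m^3 for all m ≥ 3.
When m = 3: 3·5^m = 375 and 13m^3 = 351, so 375 ≥ 351.
Inductive step: suppose the statement holds for some k ≥ 3, so 3·5^k ≥ 13k^3.
Then 3·5^(k + 1) = 5·(3·5^k) ≥ 5·(13k^3).
Also, for k ≥ 3 we have 5·(13k^3) ≥ 13(k+1)^3, since 5 ≥ (1 + 1/k)^3 for all k ≥ 3.
Combining, 3·5^(k + 1) ≥ 13(k+1)^3.
By the principle of mathematical induction, the result holds for all m ≥ 3.
Hence the smallest such N is 3.

N = 3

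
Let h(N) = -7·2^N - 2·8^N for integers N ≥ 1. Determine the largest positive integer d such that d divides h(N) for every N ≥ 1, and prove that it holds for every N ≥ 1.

d = 6

Computing the first values: h(1) = -30 and h(2) = -156; gcd(-30, -156) = 6, so d ≤ 6.
We prove 6 | -7·2^N - 2·8^N for all N ≥ 1 by induction on N.
Base case (N = 1): h(1) = -30 = 6·(-5), so 6 | h(1).
For the inductive step, assume it holds for an arbitrary m ≥ 1, i.e. 6 | h(m). Then
h(m+1) − 8·h(m) = (-7·2^(m+1) - 2·8^(m+1)) − 8·(-7·2^m - 2·8^m) = (-7)·2^m·(2 − 8) = (42)·2^m. Since 6 | h(m) by the inductive hypothesis, 6 | 8·h(m); and 6 | 42 since 42 = 6·7. Therefore 6 | h(m+1).
By induction, the statement is established for all N ≥ 1.
Therefore the largest such d is 6.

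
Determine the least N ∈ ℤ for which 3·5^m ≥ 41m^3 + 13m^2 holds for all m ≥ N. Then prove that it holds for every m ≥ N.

At m = 4: 1875 < 2832, so the inequality fails and N ≥ 5. We prove 3·5^m ≥ 41m^3 + 13m^2 for all m ≥ 5.
Base step (m = 5): 3·5^m = 9375 and 41m^3 + 13m^2 = 5450, so 9375 ≥ 5450.
Suppose the result is true for m = k, so 3·5^k ≥ 41k^3 + 13k^2.
Then 3·5^(k + 1) = 5·(3·5^k) ≥ 5·(41k^3 + 13k^2).
Also, for k ≥ 5 we have 5·(41k^3 + 13k^2) ≥ 41(k+1)^3 + 13(k+1)^2, since 5·(41k^3 + 13k^2) − (41(k+1)^3 + 13(k+1)^2) = 164k^3 - 71k^2 - 149k - 54, which is nonnegative for all k ≥ 5.
Combining, 3·5^(k + 1) ≥ 41(k+1)^3 + 13(k+1)^2.
This completes the induction.
Hence the smallest such N is 5.

N = 5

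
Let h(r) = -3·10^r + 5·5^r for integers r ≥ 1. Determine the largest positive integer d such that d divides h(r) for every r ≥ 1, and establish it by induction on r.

d = 5

Computing the first values: h(1) = -5 and h(2) = -175; gcd(-5, -175) = 5, so d ≤ 5.
We prove 5 | -3·10^r + 5·5^r for all r ≥ 1 by induction on r.
For the base case r = 1: h(1) = -5 = 5·(-1), so 5 | h(1).
Inductive step: assume the claim holds for r = i, i.e. 5 | h(i). Then
h(i+1) − 10·h(i) = (-3·10^(i+1) + 5·5^(i+1)) − 10·(-3·10^i + 5·5^i) = (5)·5^i·(5 − 10) = (-25)·5^i. Since 5 | h(i) by the inductive hypothesis, 5 | 10·h(i); and 5 | -25 since -25 = 5·-5. Therefore 5 | h(i+1).
By the principle of mathematical induction, the result holds for all r ≥ 1.
Therefore the largest such d is 5.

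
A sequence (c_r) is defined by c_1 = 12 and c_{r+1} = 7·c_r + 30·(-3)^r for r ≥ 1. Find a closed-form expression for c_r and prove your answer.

c_r = (-3)^(r + 1) + 3·7^(r - 1)

Computing the first terms: c_1 = 12, c_2 = -6, c_3 = 228. This suggests c_r = (-3)^(r + 1) + 3·7^(r - 1).
Base step (r = 1): the formula gives 12 = 12 = c_1.
Inductive step: assume the claim holds for r = j, so c_j = (-3)^(j + 1) + 3·7^(j - 1).
Then c_{j+1} = 7·c_j + 30·(-3)^j = 7·((-3)^(j + 1) + 3·7^(j - 1)) + 30·(-3)^j = (-3)^(j + 2) + 3·7^j = (-3)^((j+1) + 1) + 3·7^((j+1) - 1),
which is the claimed formula at r = j+1.
This completes the induction.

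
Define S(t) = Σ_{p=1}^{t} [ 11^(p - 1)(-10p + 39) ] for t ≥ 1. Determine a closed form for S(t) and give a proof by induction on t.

We claim S(t) = 11^t(-t + 4) - 4 for all t ≥ 1.
Base step (t = 1): S(1) = 29, and the closed form gives 29. They agree.
Inductive step: suppose the statement holds for some p ≥ 1, so S(p) = 11^p(-p + 4) - 4.
Then S(p+1) = S(p) + (11^p(-10p + 29)) = (11^p(-p + 4) - 4) + (11^p(-10p + 29)).
Simplifying, S(p+1) = -11·11^p·p + 33·11^p - 4 = 11^(p+1)(-(p+1) + 4) - 4,
which is the closed form with t = p+1.
Hence, by induction on t, the claim holds for every t ≥ 1.

S(t) = 11^t(-t + 4) - 4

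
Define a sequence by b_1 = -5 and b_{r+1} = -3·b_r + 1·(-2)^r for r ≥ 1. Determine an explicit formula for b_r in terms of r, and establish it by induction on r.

Computing the first terms: b_1 = -5, b_2 = 13, b_3 = -35. This suggests b_r = (-2)^r + (-3)^r.
When r = 1: the formula gives -5 = -5 = b_1.
For the inductive step, assume it holds for an arbitrary k ≥ 1, so b_k = (-2)^k + (-3)^k.
Then b_{k+1} = -3·b_k + 1·(-2)^k = -3·((-2)^k + (-3)^k) + 1·(-2)^k = (-2)^(k + 1) + (-3)^(k + 1),
which is the claimed formula at r = k+1.
By induction, the statement is established for all r ≥ 1.

b_r = (-2)^r + (-3)^r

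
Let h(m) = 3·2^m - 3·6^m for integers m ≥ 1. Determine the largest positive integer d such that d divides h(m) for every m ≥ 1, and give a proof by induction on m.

Computing the first values: h(1) = -12 and h(2) = -96; gcd(-12, -96) = 12, so d ≤ 12.
We prove 12 | 3·2^m - 3·6^m for all m ≥ 1 by induction on m.
Base step (m = 1): h(1) = -12 = 12·(-1), so 12 | h(1).
Inductive step: suppose the statement holds for some k ≥ 1, i.e. 12 | h(k). Then
h(k+1) − 6·h(k) = (3·2^(k+1) - 3·6^(k+1)) − 6·(3·2^k - 3·6^k) = (3)·2^k·(2 − 6) = (-12)·2^k. Since 12 | h(k) by the inductive hypothesis, 12 | 6·h(k); and 12 | -12 since -12 = 12·-1. Therefore 12 | h(k+1).
Hence, by induction on m, the claim holds for every m ≥ 1.
Therefore the largest such d is 12.

d = 12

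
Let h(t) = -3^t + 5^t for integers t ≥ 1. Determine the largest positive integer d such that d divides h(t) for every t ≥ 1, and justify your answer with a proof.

Computing the first values: h(1) = 2 and h(2) = 16; gcd(2, 16) = 2, so d ≤ 2.
We prove 2 | -3^t + 5^t for all t ≥ 1 by induction on t.
For the base case t = 1: h(1) = 2 = 2·(1), so 2 | h(1).
Inductive step: assume the claim holds for t = m, i.e. 2 | h(m). Then
5^{m+1} − 3^{m+1} = 5·5^m − 3·3^m = 5·(5^m − 3^m) + (2)·3^m. The first term is divisible by 2 by the inductive hypothesis, and the second term (2)·3^m is divisible by 2 since 2 | 2. Hence 2 | h(m+1).
This completes the induction.
Therefore the largest such d is 2.

d = 2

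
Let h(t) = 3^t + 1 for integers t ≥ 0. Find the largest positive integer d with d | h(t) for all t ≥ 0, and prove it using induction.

d = 2

Computing the first values: h(0) = 2 and h(1) = 4; gcd(2, 4) = 2, so d ≤ 2.
We prove 2 | 3^t + 1 for all t ≥ 0 by induction on t.
Base step (t = 0): h(0) = 2 = 2·(1), so 2 | h(0).
Inductive step: suppose the statement holds for some p ≥ 0, i.e. 2 | h(p). Then
h(p+1) = 3^(p+1) + 1 = 3·(3^p + 1) - 2 = 3·h(p) - 2. The first term is divisible by 2 by the inductive hypothesis, and -2 is divisible by 2. Hence 2 | h(p+1).
By induction, the statement is established for all t ≥ 0.
Therefore the largest such d is 2.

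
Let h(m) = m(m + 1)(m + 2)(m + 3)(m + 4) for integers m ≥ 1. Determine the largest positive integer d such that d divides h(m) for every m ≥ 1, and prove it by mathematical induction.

d = 120

Computing the first values: h(1) = 120 and h(2) = 720; gcd(120, 720) = 120, so d ≤ 120.
We prove 120 | m(m + 1)(m + 2)(m + 3)(m + 4) for all m ≥ 1 by induction on m.
Base step (m = 1): h(1) = 120 = 120·(1), so 120 | h(1).
For the inductive step, assume it holds for an arbitrary k ≥ 1, i.e. 120 | h(k). Then
h(k+1) − h(k) = (k+1)·(k+2)·(k+3)·(k+4)·(k+5) − k·(k+1)·(k+2)·(k+3)·(k+4) = (k+1)·(k+2)·(k+3)·(k+4)·[(k+5) − k] = 5·(k+1)·(k+2)·(k+3)·(k+4). The product of 4 consecutive integers is divisible by (4)! = 24, so h(k+1) − h(k) is divisible by 5·24 = 120. By the inductive hypothesis 120 | h(k), hence 120 | h(k+1).
Hence, by induction on m, the claim holds for every m ≥ 1.
Therefore the largest such d is 120.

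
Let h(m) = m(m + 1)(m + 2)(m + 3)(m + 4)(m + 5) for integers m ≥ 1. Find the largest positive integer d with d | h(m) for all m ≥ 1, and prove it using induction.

d = 720

Computing the first values: h(1) = 720 and h(2) = 5040; gcd(720, 5040) = 720, so d ≤ 720.
We prove 720 | m(m + 1)(m + 2)(m + 3)(m + 4)(m + 5) for all m ≥ 1 by induction on m.
When m = 1: h(1) = 720 = 720·(1), so 720 | h(1).
Inductive step: suppose the statement holds for some r ≥ 1, i.e. 720 | h(r). Then
h(r+1) − h(r) = (r+1)·(r+2)·(r+3)·(r+4)·(r+5)·(r+6) − r·(r+1)·(r+2)·(r+3)·(r+4)·(r+5) = (r+1)·(r+2)·(r+3)·(r+4)·(r+5)·[(r+6) − r] = 6·(r+1)·(r+2)·(r+3)·(r+4)·(r+5). The product of 5 consecutive integers is divisible by (5)! = 120, so h(r+1) − h(r) is divisible by 6·120 = 720. By the inductive hypothesis 720 | h(r), hence 720 | h(r+1).
By the principle of mathematical induction, the result holds for all m ≥ 1.
Therefore the largest such d is 720.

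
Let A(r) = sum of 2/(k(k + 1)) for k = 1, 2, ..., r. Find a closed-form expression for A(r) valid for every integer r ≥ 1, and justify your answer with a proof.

A(r) = 2r/(r + 1)

We claim A(r) = 2r/(r + 1) for all r ≥ 1.
For the base case r = 1: A(1) = 1, and the closed form gives 1. They agree.
Inductive step: assume the claim holds for r = k, so A(k) = 2k/(k + 1).
Then A(k+1) = A(k) + (2/((k + 1)(k + 2))) = (2k/(k + 1)) + (2/((k + 1)(k + 2))).
Simplifying, A(k+1) = 2(k + 1)/(k + 2) = 2(k+1)/((k+1) + 1),
which is the closed form with r = k+1.
By induction, the statement is established for all r ≥ 1.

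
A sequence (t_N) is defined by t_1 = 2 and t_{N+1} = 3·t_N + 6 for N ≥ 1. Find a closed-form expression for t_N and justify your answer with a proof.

t_N = 5·3^(N - 1) - 3

Computing the first terms: t_1 = 2, t_2 = 12, t_3 = 42. This suggests t_N = 5·3^(N - 1) - 3.
Base step (N = 1): the formula gives 2 = 2 = t_1.
Inductive step: suppose the statement holds for some r ≥ 1, so t_r = 5·3^(r - 1) - 3.
Then t_{r+1} = 3·t_r + 6 = 3·(5·3^(r - 1) - 3) + 6 = 5·3^r - 3 = 5·3^((r+1) - 1) - 3,
which is the claimed formula at N = r+1.
By induction, the statement is established for all N ≥ 1.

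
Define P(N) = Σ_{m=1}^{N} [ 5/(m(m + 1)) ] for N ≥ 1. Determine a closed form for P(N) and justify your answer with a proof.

We claim P(N) = 5N/(N + 1) for all N ≥ 1.
Base case (N = 1): P(1) = 5/2, and the closed form gives 5/2. They agree.
Inductive step: suppose the statement holds for some m ≥ 1, so P(m) = 5m/(m + 1).
Then P(m+1) = P(m) + (5/((m + 1)(m + 2))) = (5m/(m + 1)) + (5/((m + 1)(m + 2))).
Simplifying, P(m+1) = 5(m + 1)/(m + 2) = 5(m+1)/((m+1) + 1),
which is the closed form with N = m+1.
By induction, the statement is established for all N ≥ 1.

P(N) = 5N/(N + 1)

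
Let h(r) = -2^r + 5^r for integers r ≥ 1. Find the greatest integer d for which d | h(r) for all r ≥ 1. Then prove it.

d = 3

Computing the first values: h(1) = 3 and h(2) = 21; gcd(3, 21) = 3, so d ≤ 3.
We prove 3 | -2^r + 5^r for all r ≥ 1 by induction on r.
Base case (r = 1): h(1) = 3 = 3·(1), so 3 | h(1).
Suppose the result is true for r = k, i.e. 3 | h(k). Then
5^{k+1} − 2^{k+1} = 5·5^k − 2·2^k = 5·(5^k − 2^k) + (3)·2^k. The first term is divisible by 3 by the inductive hypothesis, and the second term (3)·2^k is divisible by 3 since 3 | 3. Hence 3 | h(k+1).
By induction, the statement is established for all r ≥ 1.
Therefore the largest such d is 3.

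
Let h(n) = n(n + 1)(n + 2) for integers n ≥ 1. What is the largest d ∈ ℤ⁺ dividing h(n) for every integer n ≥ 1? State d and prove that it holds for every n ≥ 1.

d = 6

Computing the first values: h(1) = 6 and h(2) = 24; gcd(6, 24) = 6, so d ≤ 6.
We prove 6 | n(n + 1)(n + 2) for all n ≥ 1 by induction on n.
For the base case n = 1: h(1) = 6 = 6·(1), so 6 | h(1).
For the inductive step, assume it holds for an arbitrary k ≥ 1, i.e. 6 | h(k). Then
h(k+1) − h(k) = (k+1)·(k+2)·(k+3) − k·(k+1)·(k+2) = (k+1)·(k+2)·[(k+3) − k] = 3·(k+1)·(k+2). The product of 2 consecutive integers is divisible by (2)! = 2, so h(k+1) − h(k) is divisible by 3·2 = 6. By the inductive hypothesis 6 | h(k), hence 6 | h(k+1).
By the principle of mathematical induction, the result holds for all n ≥ 1.
Therefore the largest such d is 6.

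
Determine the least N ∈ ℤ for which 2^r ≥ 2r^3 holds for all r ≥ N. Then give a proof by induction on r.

At r = 11: 2048 < 2662, so the inequality fails and N ≥ 12. We prove 2^r ≥ 2r^3 for all r ≥ 12.
Base step (r = 12): 2^r = 4096 and 2r^3 = 3456, so 4096 ≥ 3456.
Inductive step: assume the claim holds for r = j, so 2^j ≥ 2j^3.
Then 2^(j + 1) = 2·(2^j) ≥ 2·(2j^3).
Also, for j ≥ 12 we have 2·(2j^3) ≥ 2(j+1)^3, since 2 ≥ (1 + 1/j)^3 for all j ≥ 12.
Combining, 2^(j + 1) ≥ 2(j+1)^3.
This completes the induction.
Hence the smallest such N is 12.

N = 12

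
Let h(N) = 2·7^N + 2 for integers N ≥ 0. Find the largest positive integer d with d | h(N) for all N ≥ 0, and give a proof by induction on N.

d = 4

Computing the first values: h(0) = 4 and h(1) = 16; gcd(4, 16) = 4, so d ≤ 4.
We prove 4 | 2·7^N + 2 for all N ≥ 0 by induction on N.
When N = 0: h(0) = 4 = 4·(1), so 4 | h(0).
Inductive step: suppose the statement holds for some i ≥ 0, i.e. 4 | h(i). Then
h(i+1) = 2·7^(i+1) + 2 = 7·(2·7^i + 2) - 12 = 7·h(i) - 12. The first term is divisible by 4 by the inductive hypothesis, and -12 is divisible by 4. Hence 4 | h(i+1).
Hence, by induction on N, the claim holds for every N ≥ 0.
Therefore the largest such d is 4.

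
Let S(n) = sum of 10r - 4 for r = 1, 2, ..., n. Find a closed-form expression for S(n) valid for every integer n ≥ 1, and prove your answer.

We claim S(n) = n(5n + 1) for all n ≥ 1.
Base case (n = 1): S(1) = 6, and the closed form gives 6. They agree.
Suppose the result is true for n = r, so S(r) = r(5r + 1).
Then S(r+1) = S(r) + (10r + 6) = (r(5r + 1)) + (10r + 6).
Simplifying, S(r+1) = (r + 1)(5r + 6) = (r+1)(5(r+1) + 1),
which is the closed form with n = r+1.
By the principle of mathematical induction, the result holds for all n ≥ 1.

S(n) = n(5n + 1)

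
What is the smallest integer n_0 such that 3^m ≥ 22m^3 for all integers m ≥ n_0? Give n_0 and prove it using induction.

n_0 = 9

At m = 8: 6561 < 11264, so the inequality fails and n_0 ≥ 9. We prove 3^m ≥ 22m^3 for all m ≥ 9.
Base step (m = 9): 3^m = 19683 and 22m^3 = 16038, so 19683 ≥ 16038.
Inductive step: suppose the statement holds for some r ≥ 9, so 3^r ≥ 22r^3.
Then 3^(r + 1) = 3·(3^r) ≥ 3·(22r^3).
Also, for r ≥ 9 we have 3·(22r^3) ≥ 22(r+1)^3, since 3 ≥ (1 + 1/r)^3 for all r ≥ 9.
Combining, 3^(r + 1) ≥ 22(r+1)^3.
By the principle of mathematical induction, the result holds for all m ≥ 9.
Hence the smallest such n_0 is 9.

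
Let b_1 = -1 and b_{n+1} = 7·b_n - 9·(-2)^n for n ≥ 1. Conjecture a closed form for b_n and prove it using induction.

Computing the first terms: b_1 = -1, b_2 = 11, b_3 = 41. This suggests b_n = (-2)^n + 7^(n - 1).
For the base case n = 1: the formula gives -1 = -1 = b_1.
For the inductive step, assume it holds for an arbitrary p ≥ 1, so b_p = (-2)^p + 7^(p - 1).
Then b_{p+1} = 7·b_p - 9·(-2)^p = 7·((-2)^p + 7^(p - 1)) - 9·(-2)^p = (-2)^(p + 1) + 7^p = (-2)^(p+1) + 7^((p+1) - 1),
which is the claimed formula at n = p+1.
By the principle of mathematical induction, the result holds for all n ≥ 1.

b_n = (-2)^n + 7^(n - 1)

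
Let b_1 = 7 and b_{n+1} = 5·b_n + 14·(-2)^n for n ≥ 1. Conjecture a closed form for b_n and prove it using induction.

Computing the first terms: b_1 = 7, b_2 = 7, b_3 = 91. This suggests b_n = (-2)^(n + 1) + 3·5^(n - 1).
For the base case n = 1: the formula gives 7 = 7 = b_1.
Inductive step: assume the claim holds for n = k, so b_k = (-2)^(k + 1) + 3·5^(k - 1).
Then b_{k+1} = 5·b_k + 14·(-2)^k = 5·((-2)^(k + 1) + 3·5^(k - 1)) + 14·(-2)^k = (-2)^(k + 2) + 3·5^k = (-2)^((k+1) + 1) + 3·5^((k+1) - 1),
which is the claimed formula at n = k+1.
Hence, by induction on n, the claim holds for every n ≥ 1.

b_n = (-2)^(n + 1) + 3·5^(n - 1)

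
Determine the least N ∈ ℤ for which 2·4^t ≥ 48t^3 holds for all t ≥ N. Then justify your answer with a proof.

At t = 6: 8192 < 10368, so the inequality fails and N ≥ 7. We prove 2·4^t ≥ 48t^3 for all t ≥ 7.
When t = 7: 2·4^t = 32768 and 48t^3 = 16464, so 32768 ≥ 16464.
Inductive step: suppose the statement holds for some j ≥ 7, so 2·4^j ≥ 48j^3.
Then 2·4^(j + 1) = 4·(2·4^j) ≥ 4·(48j^3).
Also, for j ≥ 7 we have 4·(48j^3) ≥ 48(j+1)^3, since 4 ≥ (1 + 1/j)^3 for all j ≥ 7.
Combining, 2·4^(j + 1) ≥ 48(j+1)^3.
By induction, the statement is established for all t ≥ 7.
Hence the smallest such N is 7.

N = 7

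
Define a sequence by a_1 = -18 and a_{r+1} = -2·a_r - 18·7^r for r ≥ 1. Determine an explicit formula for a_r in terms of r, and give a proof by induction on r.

a_r = -(-2)^(r + 1) - 2·7^r

Computing the first terms: a_1 = -18, a_2 = -90, a_3 = -702. This suggests a_r = -(-2)^(r + 1) - 2·7^r.
For the base case r = 1: the formula gives -18 = -18 = a_1.
Suppose the result is true for r = p, so a_p = -(-2)^(p + 1) - 2·7^p.
Then a_{p+1} = -2·a_p - 18·7^p = -2·(-(-2)^(p + 1) - 2·7^p) - 18·7^p = -(-2)^(p + 2) - 2·7^(p + 1) = -(-2)^((p+1) + 1) - 2·7^(p+1),
which is the claimed formula at r = p+1.
By induction, the statement is established for all r ≥ 1.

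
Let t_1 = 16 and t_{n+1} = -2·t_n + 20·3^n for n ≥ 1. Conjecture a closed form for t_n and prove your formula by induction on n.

t_n = (-2)^(n + 1) + 4·3^n

Computing the first terms: t_1 = 16, t_2 = 28, t_3 = 124. This suggests t_n = (-2)^(n + 1) + 4·3^n.
When n = 1: the formula gives 16 = 16 = t_1.
For the inductive step, assume it holds for an arbitrary k ≥ 1, so t_k = (-2)^(k + 1) + 4·3^k.
Then t_{k+1} = -2·t_k + 20·3^k = -2·((-2)^(k + 1) + 4·3^k) + 20·3^k = (-2)^(k + 2) + 4·3^(k + 1) = (-2)^((k+1) + 1) + 4·3^(k+1),
which is the claimed formula at n = k+1.
By induction, the statement is established for all n ≥ 1.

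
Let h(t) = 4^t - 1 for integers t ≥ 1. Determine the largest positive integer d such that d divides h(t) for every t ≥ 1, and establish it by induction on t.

d = 3

Computing the first values: h(1) = 3 and h(2) = 15; gcd(3, 15) = 3, so d ≤ 3.
We prove 3 | 4^t - 1 for all t ≥ 1 by induction on t.
Base case (t = 1): h(1) = 3 = 3·(1), so 3 | h(1).
For the inductive step, assume it holds for an arbitrary m ≥ 1, i.e. 3 | h(m). Then
4^{m+1} − 1^{m+1} = 4·4^m − 1·1^m = 4·(4^m − 1^m) + (3)·1^m. The first term is divisible by 3 by the inductive hypothesis, and the second term (3)·1^m is divisible by 3 since 3 | 3. Hence 3 | h(m+1).
By the principle of mathematical induction, the result holds for all t ≥ 1.
Therefore the largest such d is 3.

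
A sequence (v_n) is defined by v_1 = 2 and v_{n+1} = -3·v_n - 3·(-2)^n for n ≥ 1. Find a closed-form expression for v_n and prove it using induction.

v_n = -3(-2)^n - 4(-3)^(n - 1)

Computing the first terms: v_1 = 2, v_2 = 0, v_3 = -12. This suggests v_n = -3(-2)^n - 4(-3)^(n - 1).
For the base case n = 1: the formula gives 2 = 2 = v_1.
Inductive step: assume the claim holds for n = r, so v_r = -3(-2)^r - 4(-3)^(r - 1).
Then v_{r+1} = -3·v_r - 3·(-2)^r = -3·(-3(-2)^r - 4(-3)^(r - 1)) - 3·(-2)^r = -3(-2)^(r + 1) - 4(-3)^r = -3(-2)^(r+1) - 4(-3)^((r+1) - 1),
which is the claimed formula at n = r+1.
By the principle of mathematical induction, the result holds for all n ≥ 1.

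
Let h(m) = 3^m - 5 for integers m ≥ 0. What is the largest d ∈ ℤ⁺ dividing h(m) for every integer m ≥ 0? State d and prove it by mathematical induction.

Computing the first values: h(0) = -4 and h(1) = -2; gcd(-4, -2) = 2, so d ≤ 2.
We prove 2 | 3^m - 5 for all m ≥ 0 by induction on m.
When m = 0: h(0) = -4 = 2·(-2), so 2 | h(0).
Suppose the result is true for m = k, i.e. 2 | h(k). Then
h(k+1) = 3^(k+1) - 5 = 3·(3^k - 5) + 10 = 3·h(k) + 10. The first term is divisible by 2 by the inductive hypothesis, and 10 is divisible by 2. Hence 2 | h(k+1).
By the principle of mathematical induction, the result holds for all m ≥ 0.
Therefore the largest such d is 2.

d = 2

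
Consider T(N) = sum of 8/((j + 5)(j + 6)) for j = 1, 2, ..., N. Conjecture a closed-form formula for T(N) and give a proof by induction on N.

T(N) = 4N/(3(N + 6))

We claim T(N) = 4N/(3(N + 6)) for all N ≥ 1.
Base case (N = 1): T(1) = 4/21, and the closed form gives 4/21. They agree.
For the inductive step, assume it holds for an arbitrary j ≥ 1, so T(j) = 4j/(3(j + 6)).
Then T(j+1) = T(j) + (8/((j + 6)(j + 7))) = (4j/(3(j + 6))) + (8/((j + 6)(j + 7))).
Simplifying, T(j+1) = 4(j + 1)/(3(j + 7)) = 4(j+1)/(3((j+1) + 6)),
which is the closed form with N = j+1.
By induction, the statement is established for all N ≥ 1.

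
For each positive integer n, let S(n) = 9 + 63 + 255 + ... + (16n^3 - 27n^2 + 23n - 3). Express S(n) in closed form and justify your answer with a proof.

We claim S(n) = n(4n^3 - n^2 + 2n + 4) for all n ≥ 1.
For the base case n = 1: S(1) = 9, and the closed form gives 9. They agree.
Suppose the result is true for n = p, so S(p) = p(4p^3 - p^2 + 2p + 4).
Then S(p+1) = S(p) + (16p^3 + 21p^2 + 17p + 9) = (p(4p^3 - p^2 + 2p + 4)) + (16p^3 + 21p^2 + 17p + 9).
Simplifying, S(p+1) = (p + 1)(4p^3 + 11p^2 + 12p + 9) = (p+1)(4(p+1)^3 - (p+1)^2 + 2(p+1) + 4),
which is the closed form with n = p+1.
This completes the induction.

S(n) = n(4n^3 - n^2 + 2n + 4)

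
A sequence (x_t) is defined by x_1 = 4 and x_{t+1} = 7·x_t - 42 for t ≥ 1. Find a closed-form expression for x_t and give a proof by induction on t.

Computing the first terms: x_1 = 4, x_2 = -14, x_3 = -140. This suggests x_t = -3·7^(t - 1) + 7.
Base case (t = 1): the formula gives 4 = 4 = x_1.
Inductive step: suppose the statement holds for some j ≥ 1, so x_j = -3·7^(j - 1) + 7.
Then x_{j+1} = 7·x_j - 42 = 7·(-3·7^(j - 1) + 7) - 42 = -3·7^j + 7 = -3·7^((j+1) - 1) + 7,
which is the claimed formula at t = j+1.
Hence, by induction on t, the claim holds for every t ≥ 1.

x_t = -3·7^(t - 1) + 7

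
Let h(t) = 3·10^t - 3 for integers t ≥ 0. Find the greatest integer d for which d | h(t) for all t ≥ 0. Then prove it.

d = 27

Computing the first values: h(0) = 0 and h(1) = 27; gcd(0, 27) = 27, so d ≤ 27.
We prove 27 | 3·10^t - 3 for all t ≥ 0 by induction on t.
Base case (t = 0): h(0) = 0 = 27·(0), so 27 | h(0).
Suppose the result is true for t = r, i.e. 27 | h(r). Then
h(r+1) = 3·10^(r+1) - 3 = 10·(3·10^r - 3) + 27 = 10·h(r) + 27. The first term is divisible by 27 by the inductive hypothesis, and 27 is divisible by 27. Hence 27 | h(r+1).
By induction, the statement is established for all t ≥ 0.
Therefore the largest such d is 27.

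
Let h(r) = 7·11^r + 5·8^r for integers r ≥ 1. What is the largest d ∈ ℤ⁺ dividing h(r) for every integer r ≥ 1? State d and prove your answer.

Computing the first values: h(1) = 117 and h(2) = 1167; gcd(117, 1167) = 3, so d ≤ 3.
We prove 3 | 7·11^r + 5·8^r for all r ≥ 1 by induction on r.
Base case (r = 1): h(1) = 117 = 3·(39), so 3 | h(1).
Inductive step: assume the claim holds for r = m, i.e. 3 | h(m). Then
h(m+1) − 11·h(m) = (7·11^(m+1) + 5·8^(m+1)) − 11·(7·11^m + 5·8^m) = (5)·8^m·(8 − 11) = (-15)·8^m. Since 3 | h(m) by the inductive hypothesis, 3 | 11·h(m); and 3 | -15 since -15 = 3·-5. Therefore 3 | h(m+1).
Hence, by induction on r, the claim holds for every r ≥ 1.
Therefore the largest such d is 3.

d = 3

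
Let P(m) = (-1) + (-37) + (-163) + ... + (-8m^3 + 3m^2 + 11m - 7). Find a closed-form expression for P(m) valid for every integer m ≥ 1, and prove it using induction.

We claim P(m) = -m(2m^3 + 3m^2 - 5m + 1) for all m ≥ 1.
For the base case m = 1: P(1) = -1, and the closed form gives -1. They agree.
Inductive step: suppose the statement holds for some r ≥ 1, so P(r) = r(-2r^3 - 3r^2 + 5r - 1).
Then P(r+1) = P(r) + (-8r^3 - 21r^2 - 7r - 1) = (r(-2r^3 - 3r^2 + 5r - 1)) + (-8r^3 - 21r^2 - 7r - 1).
Simplifying, P(r+1) = -(r + 1)(2r^3 + 9r^2 + 7r + 1) = -(r+1)(2(r+1)^3 + 3(r+1)^2 - 5(r+1) + 1),
which is the closed form with m = r+1.
This completes the induction.

P(m) = -m(2m^3 + 3m^2 - 5m + 1)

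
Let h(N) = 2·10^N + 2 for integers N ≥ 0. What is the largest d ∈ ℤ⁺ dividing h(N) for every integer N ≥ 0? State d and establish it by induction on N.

d = 2

Computing the first values: h(0) = 4 and h(1) = 22; gcd(4, 22) = 2, so d ≤ 2.
We prove 2 | 2·10^N + 2 for all N ≥ 0 by induction on N.
When N = 0: h(0) = 4 = 2·(2), so 2 | h(0).
For the inductive step, assume it holds for an arbitrary i ≥ 0, i.e. 2 | h(i). Then
h(i+1) = 2·10^(i+1) + 2 = 10·(2·10^i + 2) - 18 = 10·h(i) - 18. The first term is divisible by 2 by the inductive hypothesis, and -18 is divisible by 2. Hence 2 | h(i+1).
This completes the induction.
Therefore the largest such d is 2.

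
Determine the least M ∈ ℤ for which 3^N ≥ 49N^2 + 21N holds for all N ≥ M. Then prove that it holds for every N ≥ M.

At N = 7: 2187 < 2548, so the inequality fails and M ≥ 8. We prove 3^N ≥ 49N^2 + 21N for all N ≥ 8.
When N = 8: 3^N = 6561 and 49N^2 + 21N = 3304, so 6561 ≥ 3304.
Suppose the result is true for N = i, so 3^i ≥ 49i^2 + 21i.
Then 3^(i + 1) = 3·(3^i) ≥ 3·(49i^2 + 21i).
Also, for i ≥ 8 we have 3·(49i^2 + 21i) ≥ 49(i+1)^2 + 21(i+1), since 3·(49i^2 + 21i) − (49(i+1)^2 + 21(i+1)) = 98i^2 - 56i - 70, which is nonnegative for all i ≥ 8.
Combining, 3^(i + 1) ≥ 49(i+1)^2 + 21(i+1).
By induction, the statement is established for all N ≥ 8.
Hence the smallest such M is 8.

M = 8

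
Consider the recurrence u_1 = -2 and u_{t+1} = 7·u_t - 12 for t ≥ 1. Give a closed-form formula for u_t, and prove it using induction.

Computing the first terms: u_1 = -2, u_2 = -26, u_3 = -194. This suggests u_t = -4·7^(t - 1) + 2.
Base step (t = 1): the formula gives -2 = -2 = u_1.
Suppose the result is true for t = k, so u_k = -4·7^(k - 1) + 2.
Then u_{k+1} = 7·u_k - 12 = 7·(-4·7^(k - 1) + 2) - 12 = -4·7^k + 2 = -4·7^((k+1) - 1) + 2,
which is the claimed formula at t = k+1.
This completes the induction.

u_t = -4·7^(t - 1) + 2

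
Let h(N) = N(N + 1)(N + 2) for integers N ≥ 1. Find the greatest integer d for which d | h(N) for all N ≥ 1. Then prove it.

d = 6

Computing the first values: h(1) = 6 and h(2) = 24; gcd(6, 24) = 6, so d ≤ 6.
We prove 6 | N(N + 1)(N + 2) for all N ≥ 1 by induction on N.
When N = 1: h(1) = 6 = 6·(1), so 6 | h(1).
Inductive step: suppose the statement holds for some i ≥ 1, i.e. 6 | h(i). Then
h(i+1) − h(i) = (i+1)·(i+2)·(i+3) − i·(i+1)·(i+2) = (i+1)·(i+2)·[(i+3) − i] = 3·(i+1)·(i+2). The product of 2 consecutive integers is divisible by (2)! = 2, so h(i+1) − h(i) is divisible by 3·2 = 6. By the inductive hypothesis 6 | h(i), hence 6 | h(i+1).
By the principle of mathematical induction, the result holds for all N ≥ 1.
Therefore the largest such d is 6.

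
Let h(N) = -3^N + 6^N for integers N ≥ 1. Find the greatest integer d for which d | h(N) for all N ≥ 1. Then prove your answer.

Computing the first values: h(1) = 3 and h(2) = 27; gcd(3, 27) = 3, so d ≤ 3.
We prove 3 | -3^N + 6^N for all N ≥ 1 by induction on N.
Base step (N = 1): h(1) = 3 = 3·(1), so 3 | h(1).
For the inductive step, assume it holds for an arbitrary m ≥ 1, i.e. 3 | h(m). Then
6^{m+1} − 3^{m+1} = 6·6^m − 3·3^m = 6·(6^m − 3^m) + (3)·3^m. The first term is divisible by 3 by the inductive hypothesis, and the second term (3)·3^m is divisible by 3 since 3 | 3. Hence 3 | h(m+1).
By induction, the statement is established for all N ≥ 1.
Therefore the largest such d is 3.

d = 3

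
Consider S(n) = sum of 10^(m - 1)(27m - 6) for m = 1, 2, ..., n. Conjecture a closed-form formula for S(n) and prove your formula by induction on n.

We claim S(n) = 10^n(3n - 1) + 1 for all n ≥ 1.
Base case (n = 1): S(1) = 21, and the closed form gives 21. They agree.
Inductive step: assume the claim holds for n = m, so S(m) = 10^m(3m - 1) + 1.
Then S(m+1) = S(m) + (10^m(27m + 21)) = (10^m(3m - 1) + 1) + (10^m(27m + 21)).
Simplifying, S(m+1) = 30·10^m·m + 20·10^m + 1 = 10^(m+1)(3(m+1) - 1) + 1,
which is the closed form with n = m+1.
Hence, by induction on n, the claim holds for every n ≥ 1.

S(n) = 10^n(3n - 1) + 1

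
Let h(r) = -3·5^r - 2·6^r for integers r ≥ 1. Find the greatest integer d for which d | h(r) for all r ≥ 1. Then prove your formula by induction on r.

d = 3

Computing the first values: h(1) = -27 and h(2) = -147; gcd(-27, -147) = 3, so d ≤ 3.
We prove 3 | -3·5^r - 2·6^r for all r ≥ 1 by induction on r.
When r = 1: h(1) = -27 = 3·(-9), so 3 | h(1).
For the inductive step, assume it holds for an arbitrary p ≥ 1, i.e. 3 | h(p). Then
h(p+1) − 6·h(p) = (-3·5^(p+1) - 2·6^(p+1)) − 6·(-3·5^p - 2·6^p) = (-3)·5^p·(5 − 6) = (3)·5^p. Since 3 | h(p) by the inductive hypothesis, 3 | 6·h(p); and 3 | 3 since 3 = 3·1. Therefore 3 | h(p+1).
By the principle of mathematical induction, the result holds for all r ≥ 1.
Therefore the largest such d is 3.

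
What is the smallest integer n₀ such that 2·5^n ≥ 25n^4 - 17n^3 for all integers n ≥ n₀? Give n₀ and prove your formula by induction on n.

At n = 5: 6250 < 13500, so the inequality fails and n₀ ≥ 6. We prove 2·5^n ≥ 25n^4 - 17n^3 for all n ≥ 6.
Base case (n = 6): 2·5^n = 31250 and 25n^4 - 17n^3 = 28728, so 31250 ≥ 28728.
For the inductive step, assume it holds for an arbitrary m ≥ 6, so 2·5^m ≥ 25m^4 - 17m^3.
Then 2·5^(m + 1) = 5·(2·5^m) ≥ 5·(25m^4 - 17m^3).
Also, for m ≥ 6 we have 5·(25m^4 - 17m^3) ≥ 25(m+1)^4 - 17(m+1)^3, since 5·(25m^4 - 17m^3) − (25(m+1)^4 - 17(m+1)^3) = 100m^4 - 168m^3 - 99m^2 - 49m - 8, which is nonnegative for all m ≥ 6.
Combining, 2·5^(m + 1) ≥ 25(m+1)^4 - 17(m+1)^3.
By induction, the statement is established for all n ≥ 6.
Hence the smallest such n₀ is 6.

n₀ = 6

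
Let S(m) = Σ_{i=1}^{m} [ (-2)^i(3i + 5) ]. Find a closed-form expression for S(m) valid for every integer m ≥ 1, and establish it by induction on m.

We claim S(m) = 2(-2)^m(m + 2) - 4 for all m ≥ 1.
Base step (m = 1): S(1) = -16, and the closed form gives -16. They agree.
For the inductive step, assume it holds for an arbitrary i ≥ 1, so S(i) = 2(-2)^i(i + 2) - 4.
Then S(i+1) = S(i) + ((-2)^(i + 1)(3i + 8)) = (2(-2)^i(i + 2) - 4) + ((-2)^(i + 1)(3i + 8)).
Simplifying, S(i+1) = -4(-2)^i·i - 12(-2)^i - 4 = 2(-2)^(i+1)((i+1) + 2) - 4,
which is the closed form with m = i+1.
By the principle of mathematical induction, the result holds for all m ≥ 1.

S(m) = 2(-2)^m(m + 2) - 4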